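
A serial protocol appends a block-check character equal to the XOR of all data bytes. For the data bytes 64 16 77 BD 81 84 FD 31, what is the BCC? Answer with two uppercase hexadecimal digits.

XOR the bytes together:
  start with 0x64
  0x64 ⊕ 0x16 = 0x72
  0x72 ⊕ 0x77 = 0x05
  0x05 ⊕ 0xBD = 0xB8
  0xB8 ⊕ 0x81 = 0x39
  0x39 ⊕ 0x84 = 0xBD
  0xBD ⊕ 0xFD = 0x40
  0x40 ⊕ 0x31 = 0x71

71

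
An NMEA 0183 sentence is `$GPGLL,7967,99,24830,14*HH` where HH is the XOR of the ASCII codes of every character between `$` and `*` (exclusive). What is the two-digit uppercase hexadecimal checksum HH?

67

XOR the ASCII codes of the payload characters:
  'G' = 0x47 → acc = 0x47
  'P' = 0x50 → acc = 0x17
  'G' = 0x47 → acc = 0x50
  'L' = 0x4C → acc = 0x1C
  'L' = 0x4C → acc = 0x50
  ',' = 0x2C → acc = 0x7C
  '7' = 0x37 → acc = 0x4B
  '9' = 0x39 → acc = 0x72
  '6' = 0x36 → acc = 0x44
  '7' = 0x37 → acc = 0x73
  ',' = 0x2C → acc = 0x5F
  '9' = 0x39 → acc = 0x66
  '9' = 0x39 → acc = 0x5F
  ',' = 0x2C → acc = 0x73
  '2' = 0x32 → acc = 0x41
  '4' = 0x34 → acc = 0x75
  '8' = 0x38 → acc = 0x4D
  '3' = 0x33 → acc = 0x7E
  '0' = 0x30 → acc = 0x4E
  ',' = 0x2C → acc = 0x62
  '1' = 0x31 → acc = 0x53
  '4' = 0x34 → acc = 0x67
Checksum = 0x67.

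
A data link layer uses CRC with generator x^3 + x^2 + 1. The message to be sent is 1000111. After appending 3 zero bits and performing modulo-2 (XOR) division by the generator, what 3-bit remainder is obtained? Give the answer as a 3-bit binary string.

Append 3 zeros: 1000111000. Divide by 1101 (XOR where the leading bit is 1):
  pos 0: 1000 XOR 1101 = 0101
  pos 1: 1011 XOR 1101 = 0110
  pos 2: 1101 XOR 1101 = 0000
  pos 6: 1000 XOR 1101 = 0101
Remainder (last 3 bits) = 101. This is the CRC / FCS.

101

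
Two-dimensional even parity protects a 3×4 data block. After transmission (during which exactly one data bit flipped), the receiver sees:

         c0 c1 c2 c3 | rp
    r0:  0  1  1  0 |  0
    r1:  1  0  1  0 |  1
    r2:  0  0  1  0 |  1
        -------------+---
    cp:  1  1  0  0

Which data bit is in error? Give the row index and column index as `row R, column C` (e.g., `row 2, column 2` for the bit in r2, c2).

row 1, column 2

Recompute each row's even parity and compare to rp:
  r0: data parity 0, sent rp 0 → ok
  r1: data parity 0, sent rp 1 → mismatch
  r2: data parity 1, sent rp 1 → ok
Recompute each column's even parity and compare to cp:
  c0: data parity 1, sent cp 1 → ok
  c1: data parity 1, sent cp 1 → ok
  c2: data parity 1, sent cp 0 → mismatch
  c3: data parity 0, sent cp 0 → ok
Exactly one row (r1) and one column (c2) fail → the flipped bit is at their intersection.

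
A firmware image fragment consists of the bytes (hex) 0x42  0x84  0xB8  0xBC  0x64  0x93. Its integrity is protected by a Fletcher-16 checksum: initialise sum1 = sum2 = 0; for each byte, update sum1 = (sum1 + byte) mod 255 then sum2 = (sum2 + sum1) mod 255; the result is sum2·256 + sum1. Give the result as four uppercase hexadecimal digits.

Running sums (mod 255):
  after byte 0 (0x42): sum1=66, sum2=66
  after byte 1 (0x84): sum1=198, sum2=9
  after byte 2 (0xB8): sum1=127, sum2=136
  after byte 3 (0xBC): sum1=60, sum2=196
  after byte 4 (0x64): sum1=160, sum2=101
  after byte 5 (0x93): sum1=52, sum2=153
Checksum = sum2·256 + sum1 = 153·256 + 52 = 39220 = 0x9934.

9934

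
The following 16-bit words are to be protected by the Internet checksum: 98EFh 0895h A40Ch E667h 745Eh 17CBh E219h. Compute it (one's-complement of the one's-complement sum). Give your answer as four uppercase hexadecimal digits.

One's-complement addition (fold any carry out of bit 15 back into bit 0):
  0x98EF + 0x0895 = 0x0A184
  0xA184 + 0xA40C = 0x14590 → wrap carry → 0x4591
  0x4591 + 0xE667 = 0x12BF8 → wrap carry → 0x2BF9
  0x2BF9 + 0x745E = 0x0A057
  0xA057 + 0x17CB = 0x0B822
  0xB822 + 0xE219 = 0x19A3B → wrap carry → 0x9A3C
One's-complement sum = 0x9A3C.
Checksum = ~0x9A3C & 0xFFFF = 0x65C3.

65C3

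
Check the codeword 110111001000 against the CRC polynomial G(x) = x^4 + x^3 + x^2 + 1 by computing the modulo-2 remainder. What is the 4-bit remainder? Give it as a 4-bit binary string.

0000

Modulo-2 division of 110111001000 by 11101:
  pos 0: 11011 XOR 11101 = 00110
  pos 2: 11010 XOR 11101 = 00111
  pos 4: 11101 XOR 11101 = 00000
Remainder = 0000 (zero — the frame passes the CRC check).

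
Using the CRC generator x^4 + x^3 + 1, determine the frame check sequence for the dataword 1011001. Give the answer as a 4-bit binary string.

Append 4 zeros: 10110010000. Divide by 11001 (XOR where the leading bit is 1):
  pos 0: 10110 XOR 11001 = 01111
  pos 1: 11110 XOR 11001 = 00111
  pos 3: 11110 XOR 11001 = 00111
  pos 5: 11100 XOR 11001 = 00101
Remainder (last 4 bits) = 1010. This is the CRC / FCS.

1010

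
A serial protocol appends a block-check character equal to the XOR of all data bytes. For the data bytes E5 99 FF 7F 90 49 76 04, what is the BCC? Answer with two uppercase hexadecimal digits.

XOR the bytes together:
  start with 0xE5
  0xE5 ⊕ 0x99 = 0x7C
  0x7C ⊕ 0xFF = 0x83
  0x83 ⊕ 0x7F = 0xFC
  0xFC ⊕ 0x90 = 0x6C
  0x6C ⊕ 0x49 = 0x25
  0x25 ⊕ 0x76 = 0x53
  0x53 ⊕ 0x04 = 0x57

57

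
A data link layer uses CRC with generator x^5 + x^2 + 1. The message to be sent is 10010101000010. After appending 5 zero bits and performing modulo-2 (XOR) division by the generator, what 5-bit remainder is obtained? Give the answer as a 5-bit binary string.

01101

Append 5 zeros: 1001010100001000000. Divide by 100101 (XOR where the leading bit is 1):
  pos 0: 100101 XOR 100101 = 000000
  pos 7: 100001 XOR 100101 = 000100
  pos 10: 100000 XOR 100101 = 000101
  pos 13: 101000 XOR 100101 = 001101
Remainder (last 5 bits) = 01101. This is the CRC / FCS.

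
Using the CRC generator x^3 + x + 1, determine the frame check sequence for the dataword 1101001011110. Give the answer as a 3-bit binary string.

101

Append 3 zeros: 1101001011110000. Divide by 1011 (XOR where the leading bit is 1):
  pos 0: 1101 XOR 1011 = 0110
  pos 1: 1100 XOR 1011 = 0111
  pos 2: 1110 XOR 1011 = 0101
  pos 3: 1011 XOR 1011 = 0000
  pos 8: 1111 XOR 1011 = 0100
  pos 9: 1000 XOR 1011 = 0011
  pos 11: 1100 XOR 1011 = 0111
  pos 12: 1110 XOR 1011 = 0101
Remainder (last 3 bits) = 101. This is the CRC / FCS.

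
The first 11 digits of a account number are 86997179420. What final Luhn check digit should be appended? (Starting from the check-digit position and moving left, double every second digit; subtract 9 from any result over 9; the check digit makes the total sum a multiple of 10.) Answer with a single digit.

Partial digits right→left: 0 2 4 9 7 1 7 9 9 6 8
Double every second digit counting from the check-digit position (so the 1st, 3rd, 5th, ... of the partial from the right).
  doubled (with −9 where >9): 0 8 5 5 9 7 → sum 34
  kept as-is: 2 9 1 9 6 → sum 27
Total = 34 + 27 = 61.
Check digit = (10 − (61 mod 10)) mod 10 = 9.

9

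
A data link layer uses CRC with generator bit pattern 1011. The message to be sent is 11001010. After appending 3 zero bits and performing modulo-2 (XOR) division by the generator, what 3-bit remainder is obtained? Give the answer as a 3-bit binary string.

Append 3 zeros: 11001010000. Divide by 1011 (XOR where the leading bit is 1):
  pos 0: 1100 XOR 1011 = 0111
  pos 1: 1111 XOR 1011 = 0100
  pos 2: 1000 XOR 1011 = 0011
  pos 4: 1110 XOR 1011 = 0101
  pos 5: 1010 XOR 1011 = 0001
Remainder (last 3 bits) = 100. This is the CRC / FCS.

100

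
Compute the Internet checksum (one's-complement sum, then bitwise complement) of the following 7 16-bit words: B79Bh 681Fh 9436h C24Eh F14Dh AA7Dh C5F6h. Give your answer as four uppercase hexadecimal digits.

One's-complement addition (fold any carry out of bit 15 back into bit 0):
  0xB79B + 0x681F = 0x11FBA → wrap carry → 0x1FBB
  0x1FBB + 0x9436 = 0x0B3F1
  0xB3F1 + 0xC24E = 0x1763F → wrap carry → 0x7640
  0x7640 + 0xF14D = 0x1678D → wrap carry → 0x678E
  0x678E + 0xAA7D = 0x1120B → wrap carry → 0x120C
  0x120C + 0xC5F6 = 0x0D802
One's-complement sum = 0xD802.
Checksum = ~0xD802 & 0xFFFF = 0x27FD.

27FD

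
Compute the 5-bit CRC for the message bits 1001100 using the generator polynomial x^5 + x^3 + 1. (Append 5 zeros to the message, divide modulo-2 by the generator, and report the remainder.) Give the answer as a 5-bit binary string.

Append 5 zeros: 100110000000. Divide by 101001 (XOR where the leading bit is 1):
  pos 0: 100110 XOR 101001 = 001111
  pos 2: 111100 XOR 101001 = 010101
  pos 3: 101010 XOR 101001 = 000011
Remainder (last 5 bits) = 11000. This is the CRC / FCS.

11000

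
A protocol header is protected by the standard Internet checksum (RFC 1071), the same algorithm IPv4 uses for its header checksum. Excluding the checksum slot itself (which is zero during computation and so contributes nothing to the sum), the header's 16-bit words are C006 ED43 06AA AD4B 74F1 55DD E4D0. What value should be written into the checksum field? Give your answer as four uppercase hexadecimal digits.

One's-complement addition (fold any carry out of bit 15 back into bit 0):
  0xC006 + 0xED43 = 0x1AD49 → wrap carry → 0xAD4A
  0xAD4A + 0x06AA = 0x0B3F4
  0xB3F4 + 0xAD4B = 0x1613F → wrap carry → 0x6140
  0x6140 + 0x74F1 = 0x0D631
  0xD631 + 0x55DD = 0x12C0E → wrap carry → 0x2C0F
  0x2C0F + 0xE4D0 = 0x110DF → wrap carry → 0x10E0
One's-complement sum = 0x10E0.
Checksum = ~0x10E0 & 0xFFFF = 0xEF1F.

EF1F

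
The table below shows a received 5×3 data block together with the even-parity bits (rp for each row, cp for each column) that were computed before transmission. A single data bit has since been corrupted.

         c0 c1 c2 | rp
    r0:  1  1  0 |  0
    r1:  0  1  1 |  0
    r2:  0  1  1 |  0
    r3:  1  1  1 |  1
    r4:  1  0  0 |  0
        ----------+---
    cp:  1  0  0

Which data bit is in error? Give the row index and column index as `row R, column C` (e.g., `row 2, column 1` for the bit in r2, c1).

row 4, column 2

Recompute each row's even parity and compare to rp:
  r0: data parity 0, sent rp 0 → ok
  r1: data parity 0, sent rp 0 → ok
  r2: data parity 0, sent rp 0 → ok
  r3: data parity 1, sent rp 1 → ok
  r4: data parity 1, sent rp 0 → mismatch
Recompute each column's even parity and compare to cp:
  c0: data parity 1, sent cp 1 → ok
  c1: data parity 0, sent cp 0 → ok
  c2: data parity 1, sent cp 0 → mismatch
Exactly one row (r4) and one column (c2) fail → the flipped bit is at their intersection.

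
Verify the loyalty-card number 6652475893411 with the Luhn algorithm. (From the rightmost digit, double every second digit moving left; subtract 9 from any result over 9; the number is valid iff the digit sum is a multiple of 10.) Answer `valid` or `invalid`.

From the right, keep odd positions and double even positions (subtract 9 from any doubled value over 9):
  doubled (positions 2,4,...): 2 6 7 5 4 3 → sum 27
  kept (positions 1,3,...): 1 4 9 5 4 5 6 → sum 34
Total = 61.
61 mod 10 = 1, so the number is invalid.

invalid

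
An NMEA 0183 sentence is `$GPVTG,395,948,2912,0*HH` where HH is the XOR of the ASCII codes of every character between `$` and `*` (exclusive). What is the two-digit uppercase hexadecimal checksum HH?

XOR the ASCII codes of the payload characters:
  'G' = 0x47 → acc = 0x47
  'P' = 0x50 → acc = 0x17
  'V' = 0x56 → acc = 0x41
  'T' = 0x54 → acc = 0x15
  'G' = 0x47 → acc = 0x52
  ',' = 0x2C → acc = 0x7E
  '3' = 0x33 → acc = 0x4D
  '9' = 0x39 → acc = 0x74
  '5' = 0x35 → acc = 0x41
  ',' = 0x2C → acc = 0x6D
  '9' = 0x39 → acc = 0x54
  '4' = 0x34 → acc = 0x60
  '8' = 0x38 → acc = 0x58
  ',' = 0x2C → acc = 0x74
  '2' = 0x32 → acc = 0x46
  '9' = 0x39 → acc = 0x7F
  '1' = 0x31 → acc = 0x4E
  '2' = 0x32 → acc = 0x7C
  ',' = 0x2C → acc = 0x50
  '0' = 0x30 → acc = 0x60
Checksum = 0x60.

60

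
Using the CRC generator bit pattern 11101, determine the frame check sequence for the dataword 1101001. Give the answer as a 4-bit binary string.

0000

Append 4 zeros: 11010010000. Divide by 11101 (XOR where the leading bit is 1):
  pos 0: 11010 XOR 11101 = 00111
  pos 2: 11101 XOR 11101 = 00000
Remainder (last 4 bits) = 0000. This is the CRC / FCS.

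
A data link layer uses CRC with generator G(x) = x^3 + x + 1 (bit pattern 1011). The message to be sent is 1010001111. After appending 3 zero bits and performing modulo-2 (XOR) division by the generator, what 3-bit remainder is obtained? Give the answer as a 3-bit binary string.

Append 3 zeros: 1010001111000. Divide by 1011 (XOR where the leading bit is 1):
  pos 0: 1010 XOR 1011 = 0001
  pos 3: 1001 XOR 1011 = 0010
  pos 5: 1011 XOR 1011 = 0000
  pos 9: 1000 XOR 1011 = 0011
Remainder (last 3 bits) = 011. This is the CRC / FCS.

011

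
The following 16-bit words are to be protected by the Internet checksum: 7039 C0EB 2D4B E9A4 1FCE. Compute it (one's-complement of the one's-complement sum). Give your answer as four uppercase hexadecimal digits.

981C

One's-complement addition (fold any carry out of bit 15 back into bit 0):
  0x7039 + 0xC0EB = 0x13124 → wrap carry → 0x3125
  0x3125 + 0x2D4B = 0x05E70
  0x5E70 + 0xE9A4 = 0x14814 → wrap carry → 0x4815
  0x4815 + 0x1FCE = 0x067E3
One's-complement sum = 0x67E3.
Checksum = ~0x67E3 & 0xFFFF = 0x981C.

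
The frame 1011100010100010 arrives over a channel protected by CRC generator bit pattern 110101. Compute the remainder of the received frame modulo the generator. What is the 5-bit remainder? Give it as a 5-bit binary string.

Modulo-2 division of 1011100010100010 by 110101:
  pos 0: 101110 XOR 110101 = 011011
  pos 1: 110110 XOR 110101 = 000011
  pos 5: 110101 XOR 110101 = 000000
Remainder = 00010 (nonzero — an error is detected).

00010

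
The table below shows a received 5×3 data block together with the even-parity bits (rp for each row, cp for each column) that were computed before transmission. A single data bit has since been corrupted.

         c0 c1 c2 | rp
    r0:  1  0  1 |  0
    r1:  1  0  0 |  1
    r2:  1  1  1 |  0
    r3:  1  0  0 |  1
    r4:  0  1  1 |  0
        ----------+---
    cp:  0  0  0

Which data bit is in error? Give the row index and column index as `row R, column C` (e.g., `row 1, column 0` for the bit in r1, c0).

row 2, column 2

Recompute each row's even parity and compare to rp:
  r0: data parity 0, sent rp 0 → ok
  r1: data parity 1, sent rp 1 → ok
  r2: data parity 1, sent rp 0 → mismatch
  r3: data parity 1, sent rp 1 → ok
  r4: data parity 0, sent rp 0 → ok
Recompute each column's even parity and compare to cp:
  c0: data parity 0, sent cp 0 → ok
  c1: data parity 0, sent cp 0 → ok
  c2: data parity 1, sent cp 0 → mismatch
Exactly one row (r2) and one column (c2) fail → the flipped bit is at their intersection.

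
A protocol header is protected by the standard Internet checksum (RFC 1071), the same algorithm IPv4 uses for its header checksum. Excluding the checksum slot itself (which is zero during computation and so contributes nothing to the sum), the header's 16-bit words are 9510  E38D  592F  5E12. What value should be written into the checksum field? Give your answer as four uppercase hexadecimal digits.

One's-complement addition (fold any carry out of bit 15 back into bit 0):
  0x9510 + 0xE38D = 0x1789D → wrap carry → 0x789E
  0x789E + 0x592F = 0x0D1CD
  0xD1CD + 0x5E12 = 0x12FDF → wrap carry → 0x2FE0
One's-complement sum = 0x2FE0.
Checksum = ~0x2FE0 & 0xFFFF = 0xD01F.

D01F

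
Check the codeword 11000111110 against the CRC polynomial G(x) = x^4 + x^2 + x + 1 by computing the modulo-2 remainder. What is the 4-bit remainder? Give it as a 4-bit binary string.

1011

Modulo-2 division of 11000111110 by 10111:
  pos 0: 11000 XOR 10111 = 01111
  pos 1: 11111 XOR 10111 = 01000
  pos 2: 10001 XOR 10111 = 00110
  pos 4: 11011 XOR 10111 = 01100
  pos 5: 11001 XOR 10111 = 01110
  pos 6: 11100 XOR 10111 = 01011
Remainder = 1011 (nonzero — an error is detected).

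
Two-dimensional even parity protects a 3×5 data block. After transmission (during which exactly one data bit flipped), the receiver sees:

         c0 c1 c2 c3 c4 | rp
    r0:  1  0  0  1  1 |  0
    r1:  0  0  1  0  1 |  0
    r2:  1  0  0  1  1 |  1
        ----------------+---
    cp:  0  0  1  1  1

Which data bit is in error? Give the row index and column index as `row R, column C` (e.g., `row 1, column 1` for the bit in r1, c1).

row 0, column 3

Recompute each row's even parity and compare to rp:
  r0: data parity 1, sent rp 0 → mismatch
  r1: data parity 0, sent rp 0 → ok
  r2: data parity 1, sent rp 1 → ok
Recompute each column's even parity and compare to cp:
  c0: data parity 0, sent cp 0 → ok
  c1: data parity 0, sent cp 0 → ok
  c2: data parity 1, sent cp 1 → ok
  c3: data parity 0, sent cp 1 → mismatch
  c4: data parity 1, sent cp 1 → ok
Exactly one row (r0) and one column (c3) fail → the flipped bit is at their intersection.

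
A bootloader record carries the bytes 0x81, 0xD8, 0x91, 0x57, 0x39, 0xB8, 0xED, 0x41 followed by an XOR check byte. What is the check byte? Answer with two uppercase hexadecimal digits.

B2

XOR the bytes together:
  start with 0x81
  0x81 ⊕ 0xD8 = 0x59
  0x59 ⊕ 0x91 = 0xC8
  0xC8 ⊕ 0x57 = 0x9F
  0x9F ⊕ 0x39 = 0xA6
  0xA6 ⊕ 0xB8 = 0x1E
  0x1E ⊕ 0xED = 0xF3
  0xF3 ⊕ 0x41 = 0xB2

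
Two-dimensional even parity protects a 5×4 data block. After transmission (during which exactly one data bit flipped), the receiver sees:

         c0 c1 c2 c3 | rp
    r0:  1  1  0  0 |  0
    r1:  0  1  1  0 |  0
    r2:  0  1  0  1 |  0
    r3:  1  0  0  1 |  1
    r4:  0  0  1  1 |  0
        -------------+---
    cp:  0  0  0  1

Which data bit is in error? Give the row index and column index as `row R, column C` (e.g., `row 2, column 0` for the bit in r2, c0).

Recompute each row's even parity and compare to rp:
  r0: data parity 0, sent rp 0 → ok
  r1: data parity 0, sent rp 0 → ok
  r2: data parity 0, sent rp 0 → ok
  r3: data parity 0, sent rp 1 → mismatch
  r4: data parity 0, sent rp 0 → ok
Recompute each column's even parity and compare to cp:
  c0: data parity 0, sent cp 0 → ok
  c1: data parity 1, sent cp 0 → mismatch
  c2: data parity 0, sent cp 0 → ok
  c3: data parity 1, sent cp 1 → ok
Exactly one row (r3) and one column (c1) fail → the flipped bit is at their intersection.

row 3, column 1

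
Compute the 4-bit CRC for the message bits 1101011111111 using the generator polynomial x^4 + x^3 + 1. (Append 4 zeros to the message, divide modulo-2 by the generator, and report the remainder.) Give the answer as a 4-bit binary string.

0011

Append 4 zeros: 11010111111110000. Divide by 11001 (XOR where the leading bit is 1):
  pos 0: 11010 XOR 11001 = 00011
  pos 3: 11111 XOR 11001 = 00110
  pos 5: 11011 XOR 11001 = 00010
  pos 8: 10111 XOR 11001 = 01110
  pos 9: 11100 XOR 11001 = 00101
  pos 11: 10100 XOR 11001 = 01101
  pos 12: 11010 XOR 11001 = 00011
Remainder (last 4 bits) = 0011. This is the CRC / FCS.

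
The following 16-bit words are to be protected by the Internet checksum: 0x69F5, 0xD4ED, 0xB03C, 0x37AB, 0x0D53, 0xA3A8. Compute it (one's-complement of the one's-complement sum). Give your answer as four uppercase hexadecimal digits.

2839

One's-complement addition (fold any carry out of bit 15 back into bit 0):
  0x69F5 + 0xD4ED = 0x13EE2 → wrap carry → 0x3EE3
  0x3EE3 + 0xB03C = 0x0EF1F
  0xEF1F + 0x37AB = 0x126CA → wrap carry → 0x26CB
  0x26CB + 0x0D53 = 0x0341E
  0x341E + 0xA3A8 = 0x0D7C6
One's-complement sum = 0xD7C6.
Checksum = ~0xD7C6 & 0xFFFF = 0x2839.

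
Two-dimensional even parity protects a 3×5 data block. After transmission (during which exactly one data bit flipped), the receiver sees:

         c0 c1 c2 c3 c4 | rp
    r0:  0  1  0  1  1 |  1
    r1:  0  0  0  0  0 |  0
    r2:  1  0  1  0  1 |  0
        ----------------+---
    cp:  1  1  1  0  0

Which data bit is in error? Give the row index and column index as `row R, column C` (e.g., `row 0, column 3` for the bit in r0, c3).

row 2, column 3

Recompute each row's even parity and compare to rp:
  r0: data parity 1, sent rp 1 → ok
  r1: data parity 0, sent rp 0 → ok
  r2: data parity 1, sent rp 0 → mismatch
Recompute each column's even parity and compare to cp:
  c0: data parity 1, sent cp 1 → ok
  c1: data parity 1, sent cp 1 → ok
  c2: data parity 1, sent cp 1 → ok
  c3: data parity 1, sent cp 0 → mismatch
  c4: data parity 0, sent cp 0 → ok
Exactly one row (r2) and one column (c3) fail → the flipped bit is at their intersection.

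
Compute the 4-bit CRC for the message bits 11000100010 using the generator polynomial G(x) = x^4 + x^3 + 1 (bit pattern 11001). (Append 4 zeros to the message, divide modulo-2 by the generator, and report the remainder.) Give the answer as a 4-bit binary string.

Append 4 zeros: 110001000100000. Divide by 11001 (XOR where the leading bit is 1):
  pos 0: 11000 XOR 11001 = 00001
  pos 4: 11000 XOR 11001 = 00001
  pos 8: 11000 XOR 11001 = 00001
Remainder (last 4 bits) = 0100. This is the CRC / FCS.

0100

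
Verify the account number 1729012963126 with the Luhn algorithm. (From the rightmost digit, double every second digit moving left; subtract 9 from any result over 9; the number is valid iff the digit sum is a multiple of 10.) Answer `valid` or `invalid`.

invalid

From the right, keep odd positions and double even positions (subtract 9 from any doubled value over 9):
  doubled (positions 2,4,...): 4 6 9 2 9 5 → sum 35
  kept (positions 1,3,...): 6 1 6 2 0 2 1 → sum 18
Total = 53.
53 mod 10 = 3, so the number is invalid.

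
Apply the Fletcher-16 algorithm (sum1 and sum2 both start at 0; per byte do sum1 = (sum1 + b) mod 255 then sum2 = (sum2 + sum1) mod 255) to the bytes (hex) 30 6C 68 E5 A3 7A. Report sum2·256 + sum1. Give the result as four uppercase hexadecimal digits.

Running sums (mod 255):
  after byte 0 (30): sum1=48, sum2=48
  after byte 1 (6C): sum1=156, sum2=204
  after byte 2 (68): sum1=5, sum2=209
  after byte 3 (E5): sum1=234, sum2=188
  after byte 4 (A3): sum1=142, sum2=75
  after byte 5 (7A): sum1=9, sum2=84
Checksum = sum2·256 + sum1 = 84·256 + 9 = 21513 = 0x5409.

5409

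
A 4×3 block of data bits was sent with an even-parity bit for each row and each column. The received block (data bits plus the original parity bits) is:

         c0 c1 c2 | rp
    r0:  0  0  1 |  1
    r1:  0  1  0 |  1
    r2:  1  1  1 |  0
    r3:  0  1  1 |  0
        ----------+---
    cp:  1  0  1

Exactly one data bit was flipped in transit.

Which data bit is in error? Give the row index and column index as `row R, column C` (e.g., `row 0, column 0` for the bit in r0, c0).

Recompute each row's even parity and compare to rp:
  r0: data parity 1, sent rp 1 → ok
  r1: data parity 1, sent rp 1 → ok
  r2: data parity 1, sent rp 0 → mismatch
  r3: data parity 0, sent rp 0 → ok
Recompute each column's even parity and compare to cp:
  c0: data parity 1, sent cp 1 → ok
  c1: data parity 1, sent cp 0 → mismatch
  c2: data parity 1, sent cp 1 → ok
Exactly one row (r2) and one column (c1) fail → the flipped bit is at their intersection.

row 2, column 1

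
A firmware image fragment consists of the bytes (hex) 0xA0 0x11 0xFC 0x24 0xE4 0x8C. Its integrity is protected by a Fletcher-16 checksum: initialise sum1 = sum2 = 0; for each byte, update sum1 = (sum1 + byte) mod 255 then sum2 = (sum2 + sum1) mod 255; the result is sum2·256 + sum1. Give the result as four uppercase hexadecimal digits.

CF44

Running sums (mod 255):
  after byte 0 (0xA0): sum1=160, sum2=160
  after byte 1 (0x11): sum1=177, sum2=82
  after byte 2 (0xFC): sum1=174, sum2=1
  after byte 3 (0x24): sum1=210, sum2=211
  after byte 4 (0xE4): sum1=183, sum2=139
  after byte 5 (0x8C): sum1=68, sum2=207
Checksum = sum2·256 + sum1 = 207·256 + 68 = 53060 = 0xCF44.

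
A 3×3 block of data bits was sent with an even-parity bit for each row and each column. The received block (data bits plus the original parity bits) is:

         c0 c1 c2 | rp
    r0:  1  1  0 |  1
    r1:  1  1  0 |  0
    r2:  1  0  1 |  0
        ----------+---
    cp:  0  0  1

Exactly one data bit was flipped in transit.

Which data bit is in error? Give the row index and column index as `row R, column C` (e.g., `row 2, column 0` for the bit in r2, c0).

row 0, column 0

Recompute each row's even parity and compare to rp:
  r0: data parity 0, sent rp 1 → mismatch
  r1: data parity 0, sent rp 0 → ok
  r2: data parity 0, sent rp 0 → ok
Recompute each column's even parity and compare to cp:
  c0: data parity 1, sent cp 0 → mismatch
  c1: data parity 0, sent cp 0 → ok
  c2: data parity 1, sent cp 1 → ok
Exactly one row (r0) and one column (c0) fail → the flipped bit is at their intersection.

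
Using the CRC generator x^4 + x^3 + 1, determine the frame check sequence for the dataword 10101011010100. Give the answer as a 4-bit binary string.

Append 4 zeros: 101010110101000000. Divide by 11001 (XOR where the leading bit is 1):
  pos 0: 10101 XOR 11001 = 01100
  pos 1: 11000 XOR 11001 = 00001
  pos 5: 11101 XOR 11001 = 00100
  pos 7: 10001 XOR 11001 = 01000
  pos 8: 10000 XOR 11001 = 01001
  pos 9: 10010 XOR 11001 = 01011
  pos 10: 10110 XOR 11001 = 01111
  pos 11: 11110 XOR 11001 = 00111
  pos 13: 11100 XOR 11001 = 00101
Remainder (last 4 bits) = 0101. This is the CRC / FCS.

0101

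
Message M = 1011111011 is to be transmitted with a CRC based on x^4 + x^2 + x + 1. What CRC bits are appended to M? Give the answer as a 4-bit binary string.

Append 4 zeros: 10111110110000. Divide by 10111 (XOR where the leading bit is 1):
  pos 0: 10111 XOR 10111 = 00000
  pos 5: 11011 XOR 10111 = 01100
  pos 6: 11000 XOR 10111 = 01111
  pos 7: 11110 XOR 10111 = 01001
  pos 8: 10010 XOR 10111 = 00101
Remainder (last 4 bits) = 1010. This is the CRC / FCS.

1010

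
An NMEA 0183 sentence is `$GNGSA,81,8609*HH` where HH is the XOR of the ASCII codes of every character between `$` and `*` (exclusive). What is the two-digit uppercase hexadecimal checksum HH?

XOR the ASCII codes of the payload characters:
  'G' = 0x47 → acc = 0x47
  'N' = 0x4E → acc = 0x09
  'G' = 0x47 → acc = 0x4E
  'S' = 0x53 → acc = 0x1D
  'A' = 0x41 → acc = 0x5C
  ',' = 0x2C → acc = 0x70
  '8' = 0x38 → acc = 0x48
  '1' = 0x31 → acc = 0x79
  ',' = 0x2C → acc = 0x55
  '8' = 0x38 → acc = 0x6D
  '6' = 0x36 → acc = 0x5B
  '0' = 0x30 → acc = 0x6B
  '9' = 0x39 → acc = 0x52
Checksum = 0x52.

52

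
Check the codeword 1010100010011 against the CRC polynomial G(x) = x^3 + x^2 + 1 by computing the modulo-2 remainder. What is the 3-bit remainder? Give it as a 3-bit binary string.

Modulo-2 division of 1010100010011 by 1101:
  pos 0: 1010 XOR 1101 = 0111
  pos 1: 1111 XOR 1101 = 0010
  pos 3: 1000 XOR 1101 = 0101
  pos 4: 1010 XOR 1101 = 0111
  pos 5: 1111 XOR 1101 = 0010
  pos 7: 1000 XOR 1101 = 0101
  pos 8: 1011 XOR 1101 = 0110
  pos 9: 1101 XOR 1101 = 0000
Remainder = 000 (zero — the frame passes the CRC check).

000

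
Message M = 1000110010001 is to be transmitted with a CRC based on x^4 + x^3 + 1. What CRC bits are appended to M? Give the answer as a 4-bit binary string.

Append 4 zeros: 10001100100010000. Divide by 11001 (XOR where the leading bit is 1):
  pos 0: 10001 XOR 11001 = 01000
  pos 1: 10001 XOR 11001 = 01000
  pos 2: 10000 XOR 11001 = 01001
  pos 3: 10010 XOR 11001 = 01011
  pos 4: 10111 XOR 11001 = 01110
  pos 5: 11100 XOR 11001 = 00101
  pos 7: 10100 XOR 11001 = 01101
  pos 8: 11011 XOR 11001 = 00010
  pos 11: 10000 XOR 11001 = 01001
  pos 12: 10010 XOR 11001 = 01011
Remainder (last 4 bits) = 1011. This is the CRC / FCS.

1011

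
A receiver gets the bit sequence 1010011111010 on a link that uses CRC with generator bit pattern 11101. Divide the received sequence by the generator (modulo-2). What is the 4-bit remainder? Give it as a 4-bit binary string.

Modulo-2 division of 1010011111010 by 11101:
  pos 0: 10100 XOR 11101 = 01001
  pos 1: 10011 XOR 11101 = 01110
  pos 2: 11101 XOR 11101 = 00000
  pos 7: 11101 XOR 11101 = 00000
Remainder = 0000 (zero — the frame passes the CRC check).

0000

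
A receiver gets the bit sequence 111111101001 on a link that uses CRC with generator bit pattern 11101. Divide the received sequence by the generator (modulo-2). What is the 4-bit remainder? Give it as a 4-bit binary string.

0010

Modulo-2 division of 111111101001 by 11101:
  pos 0: 11111 XOR 11101 = 00010
  pos 3: 10110 XOR 11101 = 01011
  pos 4: 10111 XOR 11101 = 01010
  pos 5: 10100 XOR 11101 = 01001
  pos 6: 10010 XOR 11101 = 01111
  pos 7: 11111 XOR 11101 = 00010
Remainder = 0010 (nonzero — an error is detected).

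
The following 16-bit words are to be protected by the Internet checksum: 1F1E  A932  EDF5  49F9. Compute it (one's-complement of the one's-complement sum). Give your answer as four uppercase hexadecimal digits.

FFBF

One's-complement addition (fold any carry out of bit 15 back into bit 0):
  0x1F1E + 0xA932 = 0x0C850
  0xC850 + 0xEDF5 = 0x1B645 → wrap carry → 0xB646
  0xB646 + 0x49F9 = 0x1003F → wrap carry → 0x0040
One's-complement sum = 0x0040.
Checksum = ~0x0040 & 0xFFFF = 0xFFBF.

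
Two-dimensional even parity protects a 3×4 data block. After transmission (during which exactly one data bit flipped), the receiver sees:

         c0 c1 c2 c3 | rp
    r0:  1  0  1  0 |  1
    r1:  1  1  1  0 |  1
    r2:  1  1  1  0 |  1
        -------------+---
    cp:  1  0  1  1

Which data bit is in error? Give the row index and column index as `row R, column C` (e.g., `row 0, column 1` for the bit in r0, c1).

Recompute each row's even parity and compare to rp:
  r0: data parity 0, sent rp 1 → mismatch
  r1: data parity 1, sent rp 1 → ok
  r2: data parity 1, sent rp 1 → ok
Recompute each column's even parity and compare to cp:
  c0: data parity 1, sent cp 1 → ok
  c1: data parity 0, sent cp 0 → ok
  c2: data parity 1, sent cp 1 → ok
  c3: data parity 0, sent cp 1 → mismatch
Exactly one row (r0) and one column (c3) fail → the flipped bit is at their intersection.

row 0, column 3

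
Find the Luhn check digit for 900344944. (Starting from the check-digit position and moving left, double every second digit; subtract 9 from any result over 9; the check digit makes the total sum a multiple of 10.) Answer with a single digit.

5

Partial digits right→left: 4 4 9 4 4 3 0 0 9
Double every second digit counting from the check-digit position (so the 1st, 3rd, 5th, ... of the partial from the right).
  doubled (with −9 where >9): 8 9 8 0 9 → sum 34
  kept as-is: 4 4 3 0 → sum 11
Total = 34 + 11 = 45.
Check digit = (10 − (45 mod 10)) mod 10 = 5.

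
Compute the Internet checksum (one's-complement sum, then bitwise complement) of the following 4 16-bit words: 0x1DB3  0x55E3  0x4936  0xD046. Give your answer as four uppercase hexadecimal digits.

72EC

One's-complement addition (fold any carry out of bit 15 back into bit 0):
  0x1DB3 + 0x55E3 = 0x07396
  0x7396 + 0x4936 = 0x0BCCC
  0xBCCC + 0xD046 = 0x18D12 → wrap carry → 0x8D13
One's-complement sum = 0x8D13.
Checksum = ~0x8D13 & 0xFFFF = 0x72EC.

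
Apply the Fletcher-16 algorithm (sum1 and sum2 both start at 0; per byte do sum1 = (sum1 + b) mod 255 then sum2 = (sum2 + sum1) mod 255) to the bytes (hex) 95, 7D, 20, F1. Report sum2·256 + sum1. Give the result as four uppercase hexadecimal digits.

Running sums (mod 255):
  after byte 0 (95): sum1=149, sum2=149
  after byte 1 (7D): sum1=19, sum2=168
  after byte 2 (20): sum1=51, sum2=219
  after byte 3 (F1): sum1=37, sum2=1
Checksum = sum2·256 + sum1 = 1·256 + 37 = 293 = 0x0125.

0125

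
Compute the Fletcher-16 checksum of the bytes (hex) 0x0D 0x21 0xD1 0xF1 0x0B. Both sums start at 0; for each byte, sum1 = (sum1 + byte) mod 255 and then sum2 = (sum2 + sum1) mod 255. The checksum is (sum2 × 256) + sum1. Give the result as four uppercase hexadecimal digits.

Running sums (mod 255):
  after byte 0 (0x0D): sum1=13, sum2=13
  after byte 1 (0x21): sum1=46, sum2=59
  after byte 2 (0xD1): sum1=0, sum2=59
  after byte 3 (0xF1): sum1=241, sum2=45
  after byte 4 (0x0B): sum1=252, sum2=42
Checksum = sum2·256 + sum1 = 42·256 + 252 = 11004 = 0x2AFC.

2AFC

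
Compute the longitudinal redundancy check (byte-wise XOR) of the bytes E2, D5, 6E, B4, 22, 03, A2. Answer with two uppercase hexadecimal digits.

XOR the bytes together:
  start with 0xE2
  0xE2 ⊕ 0xD5 = 0x37
  0x37 ⊕ 0x6E = 0x59
  0x59 ⊕ 0xB4 = 0xED
  0xED ⊕ 0x22 = 0xCF
  0xCF ⊕ 0x03 = 0xCC
  0xCC ⊕ 0xA2 = 0x6E

6E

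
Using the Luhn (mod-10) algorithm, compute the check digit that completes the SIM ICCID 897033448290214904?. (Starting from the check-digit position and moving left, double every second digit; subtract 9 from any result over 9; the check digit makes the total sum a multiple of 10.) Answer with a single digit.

9

Partial digits right→left: 4 0 9 4 1 2 0 9 2 8 4 4 3 3 0 7 9 8
Double every second digit counting from the check-digit position (so the 1st, 3rd, 5th, ... of the partial from the right).
  doubled (with −9 where >9): 8 9 2 0 4 8 6 0 9 → sum 46
  kept as-is: 0 4 2 9 8 4 3 7 8 → sum 45
Total = 46 + 45 = 91.
Check digit = (10 − (91 mod 10)) mod 10 = 9.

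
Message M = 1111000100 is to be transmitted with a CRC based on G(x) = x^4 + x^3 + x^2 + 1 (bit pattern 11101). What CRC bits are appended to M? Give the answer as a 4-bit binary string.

Append 4 zeros: 11110001000000. Divide by 11101 (XOR where the leading bit is 1):
  pos 0: 11110 XOR 11101 = 00011
  pos 3: 11001 XOR 11101 = 00100
  pos 5: 10000 XOR 11101 = 01101
  pos 6: 11010 XOR 11101 = 00111
  pos 8: 11100 XOR 11101 = 00001
Remainder (last 4 bits) = 0010. This is the CRC / FCS.

0010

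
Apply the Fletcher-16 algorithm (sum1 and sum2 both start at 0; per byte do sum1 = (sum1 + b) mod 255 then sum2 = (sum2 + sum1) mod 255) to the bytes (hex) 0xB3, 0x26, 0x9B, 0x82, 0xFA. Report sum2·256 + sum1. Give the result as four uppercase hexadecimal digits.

EDF2

Running sums (mod 255):
  after byte 0 (0xB3): sum1=179, sum2=179
  after byte 1 (0x26): sum1=217, sum2=141
  after byte 2 (0x9B): sum1=117, sum2=3
  after byte 3 (0x82): sum1=247, sum2=250
  after byte 4 (0xFA): sum1=242, sum2=237
Checksum = sum2·256 + sum1 = 237·256 + 242 = 60914 = 0xEDF2.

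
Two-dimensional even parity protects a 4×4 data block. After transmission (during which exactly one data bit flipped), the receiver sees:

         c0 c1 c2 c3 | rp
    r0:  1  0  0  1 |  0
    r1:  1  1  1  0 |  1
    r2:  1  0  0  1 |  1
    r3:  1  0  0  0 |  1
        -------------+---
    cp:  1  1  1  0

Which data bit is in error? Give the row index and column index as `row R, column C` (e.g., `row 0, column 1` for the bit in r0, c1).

Recompute each row's even parity and compare to rp:
  r0: data parity 0, sent rp 0 → ok
  r1: data parity 1, sent rp 1 → ok
  r2: data parity 0, sent rp 1 → mismatch
  r3: data parity 1, sent rp 1 → ok
Recompute each column's even parity and compare to cp:
  c0: data parity 0, sent cp 1 → mismatch
  c1: data parity 1, sent cp 1 → ok
  c2: data parity 1, sent cp 1 → ok
  c3: data parity 0, sent cp 0 → ok
Exactly one row (r2) and one column (c0) fail → the flipped bit is at their intersection.

row 2, column 0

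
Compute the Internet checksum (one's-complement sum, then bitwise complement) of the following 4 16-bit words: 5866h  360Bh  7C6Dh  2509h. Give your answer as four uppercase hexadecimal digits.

D017

One's-complement addition (fold any carry out of bit 15 back into bit 0):
  0x5866 + 0x360B = 0x08E71
  0x8E71 + 0x7C6D = 0x10ADE → wrap carry → 0x0ADF
  0x0ADF + 0x2509 = 0x02FE8
One's-complement sum = 0x2FE8.
Checksum = ~0x2FE8 & 0xFFFF = 0xD017.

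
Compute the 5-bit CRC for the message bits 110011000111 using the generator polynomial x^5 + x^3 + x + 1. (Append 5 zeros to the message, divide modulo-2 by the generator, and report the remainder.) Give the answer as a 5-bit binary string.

Append 5 zeros: 11001100011100000. Divide by 101011 (XOR where the leading bit is 1):
  pos 0: 110011 XOR 101011 = 011000
  pos 1: 110000 XOR 101011 = 011011
  pos 2: 110110 XOR 101011 = 011101
  pos 3: 111010 XOR 101011 = 010001
  pos 4: 100011 XOR 101011 = 001000
  pos 6: 100011 XOR 101011 = 001000
  pos 8: 100000 XOR 101011 = 001011
  pos 10: 101100 XOR 101011 = 000111
Remainder (last 5 bits) = 01110. This is the CRC / FCS.

01110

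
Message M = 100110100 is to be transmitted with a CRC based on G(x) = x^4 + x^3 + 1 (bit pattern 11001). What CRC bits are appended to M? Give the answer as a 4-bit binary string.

0111

Append 4 zeros: 1001101000000. Divide by 11001 (XOR where the leading bit is 1):
  pos 0: 10011 XOR 11001 = 01010
  pos 1: 10100 XOR 11001 = 01101
  pos 2: 11011 XOR 11001 = 00010
  pos 5: 10000 XOR 11001 = 01001
  pos 6: 10010 XOR 11001 = 01011
  pos 7: 10110 XOR 11001 = 01111
  pos 8: 11110 XOR 11001 = 00111
Remainder (last 4 bits) = 0111. This is the CRC / FCS.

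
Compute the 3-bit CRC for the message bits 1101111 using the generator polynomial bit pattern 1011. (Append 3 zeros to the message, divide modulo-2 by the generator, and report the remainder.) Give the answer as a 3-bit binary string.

001

Append 3 zeros: 1101111000. Divide by 1011 (XOR where the leading bit is 1):
  pos 0: 1101 XOR 1011 = 0110
  pos 1: 1101 XOR 1011 = 0110
  pos 2: 1101 XOR 1011 = 0110
  pos 3: 1101 XOR 1011 = 0110
  pos 4: 1100 XOR 1011 = 0111
  pos 5: 1110 XOR 1011 = 0101
  pos 6: 1010 XOR 1011 = 0001
Remainder (last 3 bits) = 001. This is the CRC / FCS.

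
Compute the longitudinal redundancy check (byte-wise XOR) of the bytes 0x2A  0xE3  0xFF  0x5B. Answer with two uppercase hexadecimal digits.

XOR the bytes together:
  start with 0x2A
  0x2A ⊕ 0xE3 = 0xC9
  0xC9 ⊕ 0xFF = 0x36
  0x36 ⊕ 0x5B = 0x6D

6D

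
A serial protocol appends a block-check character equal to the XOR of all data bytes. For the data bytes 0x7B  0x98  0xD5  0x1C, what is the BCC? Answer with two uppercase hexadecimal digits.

XOR the bytes together:
  start with 0x7B
  0x7B ⊕ 0x98 = 0xE3
  0xE3 ⊕ 0xD5 = 0x36
  0x36 ⊕ 0x1C = 0x2A

2A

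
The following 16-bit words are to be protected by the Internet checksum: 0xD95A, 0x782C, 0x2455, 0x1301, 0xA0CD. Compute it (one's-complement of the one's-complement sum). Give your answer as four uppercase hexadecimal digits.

D654

One's-complement addition (fold any carry out of bit 15 back into bit 0):
  0xD95A + 0x782C = 0x15186 → wrap carry → 0x5187
  0x5187 + 0x2455 = 0x075DC
  0x75DC + 0x1301 = 0x088DD
  0x88DD + 0xA0CD = 0x129AA → wrap carry → 0x29AB
One's-complement sum = 0x29AB.
Checksum = ~0x29AB & 0xFFFF = 0xD654.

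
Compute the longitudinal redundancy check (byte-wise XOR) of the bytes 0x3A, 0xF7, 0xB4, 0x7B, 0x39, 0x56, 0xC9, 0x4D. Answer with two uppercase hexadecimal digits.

XOR the bytes together:
  start with 0x3A
  0x3A ⊕ 0xF7 = 0xCD
  0xCD ⊕ 0xB4 = 0x79
  0x79 ⊕ 0x7B = 0x02
  0x02 ⊕ 0x39 = 0x3B
  0x3B ⊕ 0x56 = 0x6D
  0x6D ⊕ 0xC9 = 0xA4
  0xA4 ⊕ 0x4D = 0xE9

E9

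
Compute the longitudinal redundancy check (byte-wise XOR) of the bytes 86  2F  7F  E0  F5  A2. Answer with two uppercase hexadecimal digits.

61

XOR the bytes together:
  start with 0x86
  0x86 ⊕ 0x2F = 0xA9
  0xA9 ⊕ 0x7F = 0xD6
  0xD6 ⊕ 0xE0 = 0x36
  0x36 ⊕ 0xF5 = 0xC3
  0xC3 ⊕ 0xA2 = 0x61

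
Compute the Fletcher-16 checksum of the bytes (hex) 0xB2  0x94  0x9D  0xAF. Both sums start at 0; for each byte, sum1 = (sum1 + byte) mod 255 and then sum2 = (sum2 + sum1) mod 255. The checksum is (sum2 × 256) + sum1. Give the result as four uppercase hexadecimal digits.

Running sums (mod 255):
  after byte 0 (0xB2): sum1=178, sum2=178
  after byte 1 (0x94): sum1=71, sum2=249
  after byte 2 (0x9D): sum1=228, sum2=222
  after byte 3 (0xAF): sum1=148, sum2=115
Checksum = sum2·256 + sum1 = 115·256 + 148 = 29588 = 0x7394.

7394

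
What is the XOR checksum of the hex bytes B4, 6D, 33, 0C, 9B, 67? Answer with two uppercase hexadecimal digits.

XOR the bytes together:
  start with 0xB4
  0xB4 ⊕ 0x6D = 0xD9
  0xD9 ⊕ 0x33 = 0xEA
  0xEA ⊕ 0x0C = 0xE6
  0xE6 ⊕ 0x9B = 0x7D
  0x7D ⊕ 0x67 = 0x1A

1A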